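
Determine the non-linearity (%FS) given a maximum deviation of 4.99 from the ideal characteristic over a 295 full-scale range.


Linearity error = (max deviation / full scale) * 100%.
Linearity = (4.99 / 295) * 100
Linearity = 1.692 %FS

1.692 %FS


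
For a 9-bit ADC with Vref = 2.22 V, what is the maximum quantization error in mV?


The maximum quantization error is +/- LSB/2.
LSB = Vref / 2^n = 2.22 / 512 = 0.00433594 V
Max error = LSB / 2 = 0.00433594 / 2 = 0.00216797 V
Max error = 2.168 mV

2.168 mV


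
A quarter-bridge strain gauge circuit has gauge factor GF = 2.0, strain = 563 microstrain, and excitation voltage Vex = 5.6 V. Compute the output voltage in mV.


Quarter bridge output: Vout = (GF * epsilon * Vex) / 4.
Vout = (2.0 * 563e-6 * 5.6) / 4
Vout = 0.0063056 / 4 V
Vout = 0.0015764 V = 1.5764 mV

1.5764 mV


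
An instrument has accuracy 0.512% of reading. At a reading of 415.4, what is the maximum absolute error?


Absolute error = (accuracy% / 100) * reading.
Error = (0.512 / 100) * 415.4
Error = 0.00512 * 415.4
Error = 2.1268

2.1268


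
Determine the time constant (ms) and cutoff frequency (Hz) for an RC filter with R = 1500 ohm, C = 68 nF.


Time constant: tau = R * C.
tau = 1500 * 6.80e-08 = 0.000102 s
tau = 0.102 ms
Cutoff frequency: fc = 1 / (2*pi*R*C).
fc = 1 / (2*pi*0.000102) = 1560.34 Hz

tau = 0.102 ms, fc = 1560.34 Hz


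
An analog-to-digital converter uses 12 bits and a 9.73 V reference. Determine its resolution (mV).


The resolution (LSB) of an ADC is Vref / 2^n.
LSB = 9.73 / 2^12
LSB = 9.73 / 4096
LSB = 0.00237549 V = 2.37548828 mV

2.37548828 mV


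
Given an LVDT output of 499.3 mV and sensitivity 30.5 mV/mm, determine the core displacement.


Displacement = Vout / sensitivity.
d = 499.3 / 30.5
d = 16.37 mm

16.37 mm


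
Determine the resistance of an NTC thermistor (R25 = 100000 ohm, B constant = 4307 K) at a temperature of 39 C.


NTC thermistor equation: Rt = R25 * exp(B * (1/T - 1/T25)).
T in Kelvin: 312.15 K, T25 = 298.15 K
1/T - 1/T25 = 1/312.15 - 1/298.15 = -0.00015043
B * (1/T - 1/T25) = 4307 * -0.00015043 = -0.6479
Rt = 100000 * exp(-0.6479) = 52314.6 ohm

52314.6 ohm


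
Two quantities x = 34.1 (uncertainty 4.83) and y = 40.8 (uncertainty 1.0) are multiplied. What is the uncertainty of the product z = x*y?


For a product z = x*y, the relative uncertainty is:
uz/z = sqrt((ux/x)^2 + (uy/y)^2)
Relative uncertainties: ux/x = 4.83/34.1 = 0.141642
uy/y = 1.0/40.8 = 0.02451
z = 34.1 * 40.8 = 1391.3
uz = 1391.3 * sqrt(0.141642^2 + 0.02451^2) = 199.993

199.993


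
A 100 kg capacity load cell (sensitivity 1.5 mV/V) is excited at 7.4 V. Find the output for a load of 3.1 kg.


Vout = rated_output * Vex * (load / capacity).
Vout = 1.5 * 7.4 * (3.1 / 100)
Vout = 1.5 * 7.4 * 0.031
Vout = 0.344 mV

0.344 mV


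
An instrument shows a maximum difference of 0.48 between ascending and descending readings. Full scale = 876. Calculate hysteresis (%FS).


Hysteresis = (max difference / full scale) * 100%.
H = (0.48 / 876) * 100
H = 0.055 %FS

0.055 %FS


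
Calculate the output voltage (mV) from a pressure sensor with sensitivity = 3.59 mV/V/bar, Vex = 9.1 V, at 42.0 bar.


Output = sensitivity * Vex * P.
Vout = 3.59 * 9.1 * 42.0
Vout = 32.669 * 42.0
Vout = 1372.1 mV

1372.1 mV


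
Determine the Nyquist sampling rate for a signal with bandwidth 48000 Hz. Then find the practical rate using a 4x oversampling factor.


By Nyquist theorem, fs_min = 2 * fmax.
fs_min = 2 * 48000 = 96000 Hz
Practical rate = 4 * fs_min = 4 * 96000 = 384000 Hz

fs_min = 96000 Hz, fs_practical = 384000 Hz


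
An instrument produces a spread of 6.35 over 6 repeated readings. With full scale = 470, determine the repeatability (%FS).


Repeatability = (spread / full scale) * 100%.
R = (6.35 / 470) * 100
R = 1.351 %FS

1.351 %FS


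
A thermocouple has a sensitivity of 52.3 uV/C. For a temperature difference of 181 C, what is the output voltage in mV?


The thermocouple output V = sensitivity * dT.
V = 52.3 uV/C * 181 C
V = 9466.3 uV
V = 9.466 mV

9.466 mV


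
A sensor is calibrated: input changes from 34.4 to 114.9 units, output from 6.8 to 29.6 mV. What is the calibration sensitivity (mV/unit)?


Sensitivity = (y2 - y1) / (x2 - x1).
S = (29.6 - 6.8) / (114.9 - 34.4)
S = 22.8 / 80.5
S = 0.2832 mV/unit

0.2832 mV/unit


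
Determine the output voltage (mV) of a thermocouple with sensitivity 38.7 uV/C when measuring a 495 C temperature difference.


The thermocouple output V = sensitivity * dT.
V = 38.7 uV/C * 495 C
V = 19156.5 uV
V = 19.157 mV

19.157 mV


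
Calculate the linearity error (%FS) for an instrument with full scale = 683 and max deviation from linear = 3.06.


Linearity error = (max deviation / full scale) * 100%.
Linearity = (3.06 / 683) * 100
Linearity = 0.448 %FS

0.448 %FS


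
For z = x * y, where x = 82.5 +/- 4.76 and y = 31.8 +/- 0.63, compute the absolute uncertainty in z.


For a product z = x*y, the relative uncertainty is:
uz/z = sqrt((ux/x)^2 + (uy/y)^2)
Relative uncertainties: ux/x = 4.76/82.5 = 0.057697
uy/y = 0.63/31.8 = 0.019811
z = 82.5 * 31.8 = 2623.5
uz = 2623.5 * sqrt(0.057697^2 + 0.019811^2) = 160.043

160.043


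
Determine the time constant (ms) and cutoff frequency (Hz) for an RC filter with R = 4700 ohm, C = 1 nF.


Time constant: tau = R * C.
tau = 4700 * 1.00e-09 = 4.7e-06 s
tau = 0.0047 ms
Cutoff frequency: fc = 1 / (2*pi*R*C).
fc = 1 / (2*pi*4.7e-06) = 33862.75 Hz

tau = 0.0047 ms, fc = 33862.75 Hz


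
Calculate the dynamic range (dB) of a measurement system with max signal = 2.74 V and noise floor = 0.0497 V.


Dynamic range = 20 * log10(Vmax / Vnoise).
DR = 20 * log10(2.74 / 0.0497)
DR = 20 * log10(55.13)
DR = 34.83 dB

34.83 dB


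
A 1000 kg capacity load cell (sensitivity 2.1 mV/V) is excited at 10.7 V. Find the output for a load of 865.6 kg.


Vout = rated_output * Vex * (load / capacity).
Vout = 2.1 * 10.7 * (865.6 / 1000)
Vout = 2.1 * 10.7 * 0.8656
Vout = 19.45 mV

19.45 mV


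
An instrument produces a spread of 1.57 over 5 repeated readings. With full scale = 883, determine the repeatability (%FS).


Repeatability = (spread / full scale) * 100%.
R = (1.57 / 883) * 100
R = 0.178 %FS

0.178 %FS


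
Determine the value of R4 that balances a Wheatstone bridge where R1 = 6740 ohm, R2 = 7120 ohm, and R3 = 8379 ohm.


At balance: R1*R4 = R2*R3, so R4 = R2*R3/R1.
R4 = 7120 * 8379 / 6740
R4 = 59658480 / 6740
R4 = 8851.41 ohm

8851.41 ohm


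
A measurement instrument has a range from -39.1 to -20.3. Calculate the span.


Span = upper range - lower range.
Span = -20.3 - (-39.1)
Span = 18.8

18.8


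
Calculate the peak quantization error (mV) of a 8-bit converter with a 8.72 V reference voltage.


The maximum quantization error is +/- LSB/2.
LSB = Vref / 2^n = 8.72 / 256 = 0.0340625 V
Max error = LSB / 2 = 0.0340625 / 2 = 0.01703125 V
Max error = 17.0312 mV

17.0312 mV


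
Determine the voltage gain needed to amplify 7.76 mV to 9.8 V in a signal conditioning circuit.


Gain = Vout / Vin (converting to same units).
G = 9.8 V / 7.76 mV
G = 9800.0 mV / 7.76 mV
G = 1262.89

1262.89


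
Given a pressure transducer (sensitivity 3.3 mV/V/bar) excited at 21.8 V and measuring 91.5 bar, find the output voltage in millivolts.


Output = sensitivity * Vex * P.
Vout = 3.3 * 21.8 * 91.5
Vout = 71.94 * 91.5
Vout = 6582.51 mV

6582.51 mV


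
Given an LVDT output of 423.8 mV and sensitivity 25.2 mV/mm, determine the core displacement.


Displacement = Vout / sensitivity.
d = 423.8 / 25.2
d = 16.817 mm

16.817 mm


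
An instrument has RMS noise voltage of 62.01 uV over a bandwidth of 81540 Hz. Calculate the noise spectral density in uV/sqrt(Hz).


Noise spectral density = Vrms / sqrt(BW).
NSD = 62.01 / sqrt(81540)
NSD = 62.01 / 285.5521
NSD = 0.2172 uV/sqrt(Hz)

0.2172 uV/sqrt(Hz)


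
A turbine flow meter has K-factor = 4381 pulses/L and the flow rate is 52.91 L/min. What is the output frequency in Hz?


Frequency = K * Q / 60 (converting L/min to L/s).
f = 4381 * 52.91 / 60
f = 231798.71 / 60
f = 3863.31 Hz

3863.31 Hz


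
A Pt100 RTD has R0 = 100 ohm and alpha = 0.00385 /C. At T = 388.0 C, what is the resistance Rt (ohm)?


The RTD equation: Rt = R0 * (1 + alpha * T).
Rt = 100 * (1 + 0.00385 * 388.0)
Rt = 100 * (1 + 1.4938)
Rt = 100 * 2.4938
Rt = 249.38 ohm

249.38 ohm


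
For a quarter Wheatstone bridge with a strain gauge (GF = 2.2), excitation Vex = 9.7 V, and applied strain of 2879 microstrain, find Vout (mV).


Quarter bridge output: Vout = (GF * epsilon * Vex) / 4.
Vout = (2.2 * 2879e-6 * 9.7) / 4
Vout = 0.06143786 / 4 V
Vout = 0.01535946 V = 15.3595 mV

15.3595 mV


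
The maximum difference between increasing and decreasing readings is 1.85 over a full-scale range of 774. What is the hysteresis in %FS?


Hysteresis = (max difference / full scale) * 100%.
H = (1.85 / 774) * 100
H = 0.239 %FS

0.239 %FS


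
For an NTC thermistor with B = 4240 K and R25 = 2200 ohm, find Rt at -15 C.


NTC thermistor equation: Rt = R25 * exp(B * (1/T - 1/T25)).
T in Kelvin: 258.15 K, T25 = 298.15 K
1/T - 1/T25 = 1/258.15 - 1/298.15 = 0.0005197
B * (1/T - 1/T25) = 4240 * 0.0005197 = 2.2035
Rt = 2200 * exp(2.2035) = 19925.2 ohm

19925.2 ohm


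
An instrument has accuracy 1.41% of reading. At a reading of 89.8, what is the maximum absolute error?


Absolute error = (accuracy% / 100) * reading.
Error = (1.41 / 100) * 89.8
Error = 0.0141 * 89.8
Error = 1.2662

1.2662


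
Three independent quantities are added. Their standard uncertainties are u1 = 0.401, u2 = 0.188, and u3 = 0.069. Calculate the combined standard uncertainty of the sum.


For a sum of independent quantities, uc = sqrt(u1^2 + u2^2 + u3^2).
uc = sqrt(0.401^2 + 0.188^2 + 0.069^2)
uc = sqrt(0.160801 + 0.035344 + 0.004761)
uc = 0.4482

0.4482


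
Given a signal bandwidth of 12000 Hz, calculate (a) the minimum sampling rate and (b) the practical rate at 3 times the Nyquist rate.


By Nyquist theorem, fs_min = 2 * fmax.
fs_min = 2 * 12000 = 24000 Hz
Practical rate = 3 * fs_min = 3 * 24000 = 72000 Hz

fs_min = 24000 Hz, fs_practical = 72000 Hz


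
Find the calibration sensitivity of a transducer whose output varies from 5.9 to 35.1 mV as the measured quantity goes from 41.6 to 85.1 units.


Sensitivity = (y2 - y1) / (x2 - x1).
S = (35.1 - 5.9) / (85.1 - 41.6)
S = 29.2 / 43.5
S = 0.6713 mV/unit

0.6713 mV/unit


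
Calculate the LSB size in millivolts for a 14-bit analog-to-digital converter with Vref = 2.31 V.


The resolution (LSB) of an ADC is Vref / 2^n.
LSB = 2.31 / 2^14
LSB = 2.31 / 16384
LSB = 0.00014099 V = 0.14099121 mV

0.14099121 mV


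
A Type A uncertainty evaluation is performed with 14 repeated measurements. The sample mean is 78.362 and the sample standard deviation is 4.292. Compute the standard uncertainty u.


The standard uncertainty for Type A evaluation is u = s / sqrt(n).
u = 4.292 / sqrt(14)
u = 4.292 / 3.7417
u = 1.1471

1.1471


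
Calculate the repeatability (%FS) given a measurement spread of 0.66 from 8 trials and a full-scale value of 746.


Repeatability = (spread / full scale) * 100%.
R = (0.66 / 746) * 100
R = 0.088 %FS

0.088 %FS


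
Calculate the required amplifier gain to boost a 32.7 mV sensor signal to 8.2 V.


Gain = Vout / Vin (converting to same units).
G = 8.2 V / 32.7 mV
G = 8200.0 mV / 32.7 mV
G = 250.76

250.76


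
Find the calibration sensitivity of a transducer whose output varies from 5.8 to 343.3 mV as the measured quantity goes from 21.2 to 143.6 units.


Sensitivity = (y2 - y1) / (x2 - x1).
S = (343.3 - 5.8) / (143.6 - 21.2)
S = 337.5 / 122.4
S = 2.7574 mV/unit

2.7574 mV/unit


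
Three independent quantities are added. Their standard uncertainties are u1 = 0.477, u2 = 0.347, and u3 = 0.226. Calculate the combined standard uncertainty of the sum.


For a sum of independent quantities, uc = sqrt(u1^2 + u2^2 + u3^2).
uc = sqrt(0.477^2 + 0.347^2 + 0.226^2)
uc = sqrt(0.227529 + 0.120409 + 0.051076)
uc = 0.6317

0.6317


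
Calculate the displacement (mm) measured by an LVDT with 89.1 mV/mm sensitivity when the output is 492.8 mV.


Displacement = Vout / sensitivity.
d = 492.8 / 89.1
d = 5.531 mm

5.531 mm


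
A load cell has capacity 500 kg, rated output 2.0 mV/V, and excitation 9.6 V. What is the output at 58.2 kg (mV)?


Vout = rated_output * Vex * (load / capacity).
Vout = 2.0 * 9.6 * (58.2 / 500)
Vout = 2.0 * 9.6 * 0.1164
Vout = 2.235 mV

2.235 mV


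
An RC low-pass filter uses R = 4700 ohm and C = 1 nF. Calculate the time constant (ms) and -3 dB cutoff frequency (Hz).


Time constant: tau = R * C.
tau = 4700 * 1.00e-09 = 4.7e-06 s
tau = 0.0047 ms
Cutoff frequency: fc = 1 / (2*pi*R*C).
fc = 1 / (2*pi*4.7e-06) = 33862.75 Hz

tau = 0.0047 ms, fc = 33862.75 Hz


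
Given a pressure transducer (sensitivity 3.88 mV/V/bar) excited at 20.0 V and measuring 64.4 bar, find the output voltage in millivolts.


Output = sensitivity * Vex * P.
Vout = 3.88 * 20.0 * 64.4
Vout = 77.6 * 64.4
Vout = 4997.44 mV

4997.44 mV


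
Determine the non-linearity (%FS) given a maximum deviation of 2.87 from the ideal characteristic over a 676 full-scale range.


Linearity error = (max deviation / full scale) * 100%.
Linearity = (2.87 / 676) * 100
Linearity = 0.425 %FS

0.425 %FS


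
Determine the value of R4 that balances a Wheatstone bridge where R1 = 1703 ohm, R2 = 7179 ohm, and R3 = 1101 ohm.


At balance: R1*R4 = R2*R3, so R4 = R2*R3/R1.
R4 = 7179 * 1101 / 1703
R4 = 7904079 / 1703
R4 = 4641.27 ohm

4641.27 ohm


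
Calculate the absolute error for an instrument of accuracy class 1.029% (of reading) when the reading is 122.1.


Absolute error = (accuracy% / 100) * reading.
Error = (1.029 / 100) * 122.1
Error = 0.01029 * 122.1
Error = 1.2564

1.2564


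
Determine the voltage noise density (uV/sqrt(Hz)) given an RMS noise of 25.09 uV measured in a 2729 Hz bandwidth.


Noise spectral density = Vrms / sqrt(BW).
NSD = 25.09 / sqrt(2729)
NSD = 25.09 / 52.2398
NSD = 0.4803 uV/sqrt(Hz)

0.4803 uV/sqrt(Hz)


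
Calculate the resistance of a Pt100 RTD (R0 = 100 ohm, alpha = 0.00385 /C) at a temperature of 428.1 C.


The RTD equation: Rt = R0 * (1 + alpha * T).
Rt = 100 * (1 + 0.00385 * 428.1)
Rt = 100 * (1 + 1.648185)
Rt = 100 * 2.648185
Rt = 264.819 ohm

264.819 ohm


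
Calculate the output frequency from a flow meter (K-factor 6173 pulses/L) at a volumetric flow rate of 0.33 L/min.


Frequency = K * Q / 60 (converting L/min to L/s).
f = 6173 * 0.33 / 60
f = 2037.09 / 60
f = 33.95 Hz

33.95 Hz


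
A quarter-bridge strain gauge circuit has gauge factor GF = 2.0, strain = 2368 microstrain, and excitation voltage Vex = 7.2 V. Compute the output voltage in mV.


Quarter bridge output: Vout = (GF * epsilon * Vex) / 4.
Vout = (2.0 * 2368e-6 * 7.2) / 4
Vout = 0.0340992 / 4 V
Vout = 0.0085248 V = 8.5248 mV

8.5248 mV


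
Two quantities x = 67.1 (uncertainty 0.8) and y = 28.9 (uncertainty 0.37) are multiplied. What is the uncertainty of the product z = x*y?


For a product z = x*y, the relative uncertainty is:
uz/z = sqrt((ux/x)^2 + (uy/y)^2)
Relative uncertainties: ux/x = 0.8/67.1 = 0.011923
uy/y = 0.37/28.9 = 0.012803
z = 67.1 * 28.9 = 1939.2
uz = 1939.2 * sqrt(0.011923^2 + 0.012803^2) = 33.925

33.925


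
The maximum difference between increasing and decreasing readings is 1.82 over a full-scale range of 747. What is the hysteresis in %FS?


Hysteresis = (max difference / full scale) * 100%.
H = (1.82 / 747) * 100
H = 0.244 %FS

0.244 %FS


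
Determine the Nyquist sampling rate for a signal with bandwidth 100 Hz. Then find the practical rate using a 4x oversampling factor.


By Nyquist theorem, fs_min = 2 * fmax.
fs_min = 2 * 100 = 200 Hz
Practical rate = 4 * fs_min = 4 * 200 = 800 Hz

fs_min = 200 Hz, fs_practical = 800 Hz


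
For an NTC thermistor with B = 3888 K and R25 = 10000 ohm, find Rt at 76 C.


NTC thermistor equation: Rt = R25 * exp(B * (1/T - 1/T25)).
T in Kelvin: 349.15 K, T25 = 298.15 K
1/T - 1/T25 = 1/349.15 - 1/298.15 = -0.00048992
B * (1/T - 1/T25) = 3888 * -0.00048992 = -1.9048
Rt = 10000 * exp(-1.9048) = 1488.5 ohm

1488.5 ohm


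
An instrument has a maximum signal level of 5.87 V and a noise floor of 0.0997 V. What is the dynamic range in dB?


Dynamic range = 20 * log10(Vmax / Vnoise).
DR = 20 * log10(5.87 / 0.0997)
DR = 20 * log10(58.88)
DR = 35.4 dB

35.4 dB


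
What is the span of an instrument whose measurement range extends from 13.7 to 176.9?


Span = upper range - lower range.
Span = 176.9 - (13.7)
Span = 163.2

163.2


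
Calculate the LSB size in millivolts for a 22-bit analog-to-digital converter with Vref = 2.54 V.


The resolution (LSB) of an ADC is Vref / 2^n.
LSB = 2.54 / 2^22
LSB = 2.54 / 4194304
LSB = 6.1e-07 V = 0.00060558 mV

0.00060558 mV


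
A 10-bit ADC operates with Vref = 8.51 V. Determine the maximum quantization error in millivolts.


The maximum quantization error is +/- LSB/2.
LSB = Vref / 2^n = 8.51 / 1024 = 0.00831055 V
Max error = LSB / 2 = 0.00831055 / 2 = 0.00415527 V
Max error = 4.1553 mV

4.1553 mV


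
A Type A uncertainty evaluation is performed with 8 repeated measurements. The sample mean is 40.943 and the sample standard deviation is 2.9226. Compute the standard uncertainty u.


The standard uncertainty for Type A evaluation is u = s / sqrt(n).
u = 2.9226 / sqrt(8)
u = 2.9226 / 2.8284
u = 1.0333

1.0333


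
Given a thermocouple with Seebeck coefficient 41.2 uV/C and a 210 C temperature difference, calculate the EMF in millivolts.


The thermocouple output V = sensitivity * dT.
V = 41.2 uV/C * 210 C
V = 8652.0 uV
V = 8.652 mV

8.652 mV


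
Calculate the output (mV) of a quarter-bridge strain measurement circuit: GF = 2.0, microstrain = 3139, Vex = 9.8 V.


Quarter bridge output: Vout = (GF * epsilon * Vex) / 4.
Vout = (2.0 * 3139e-6 * 9.8) / 4
Vout = 0.0615244 / 4 V
Vout = 0.0153811 V = 15.3811 mV

15.3811 mV


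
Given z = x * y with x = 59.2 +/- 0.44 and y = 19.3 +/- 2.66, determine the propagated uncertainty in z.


For a product z = x*y, the relative uncertainty is:
uz/z = sqrt((ux/x)^2 + (uy/y)^2)
Relative uncertainties: ux/x = 0.44/59.2 = 0.007432
uy/y = 2.66/19.3 = 0.137824
z = 59.2 * 19.3 = 1142.6
uz = 1142.6 * sqrt(0.007432^2 + 0.137824^2) = 157.701

157.701


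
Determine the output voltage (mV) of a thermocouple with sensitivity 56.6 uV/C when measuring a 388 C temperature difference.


The thermocouple output V = sensitivity * dT.
V = 56.6 uV/C * 388 C
V = 21960.8 uV
V = 21.961 mV

21.961 mV


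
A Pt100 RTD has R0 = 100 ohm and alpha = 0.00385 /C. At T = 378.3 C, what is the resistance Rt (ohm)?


The RTD equation: Rt = R0 * (1 + alpha * T).
Rt = 100 * (1 + 0.00385 * 378.3)
Rt = 100 * (1 + 1.456455)
Rt = 100 * 2.456455
Rt = 245.645 ohm

245.645 ohm


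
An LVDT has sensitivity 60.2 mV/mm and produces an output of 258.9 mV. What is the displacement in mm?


Displacement = Vout / sensitivity.
d = 258.9 / 60.2
d = 4.301 mm

4.301 mm


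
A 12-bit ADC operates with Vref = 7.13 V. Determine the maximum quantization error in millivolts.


The maximum quantization error is +/- LSB/2.
LSB = Vref / 2^n = 7.13 / 4096 = 0.00174072 V
Max error = LSB / 2 = 0.00174072 / 2 = 0.00087036 V
Max error = 0.8704 mV

0.8704 mV


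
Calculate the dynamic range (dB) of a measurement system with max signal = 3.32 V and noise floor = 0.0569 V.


Dynamic range = 20 * log10(Vmax / Vnoise).
DR = 20 * log10(3.32 / 0.0569)
DR = 20 * log10(58.35)
DR = 35.32 dB

35.32 dB


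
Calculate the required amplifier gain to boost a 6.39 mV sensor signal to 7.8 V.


Gain = Vout / Vin (converting to same units).
G = 7.8 V / 6.39 mV
G = 7800.0 mV / 6.39 mV
G = 1220.66

1220.66


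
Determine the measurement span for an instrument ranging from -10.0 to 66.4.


Span = upper range - lower range.
Span = 66.4 - (-10.0)
Span = 76.4

76.4


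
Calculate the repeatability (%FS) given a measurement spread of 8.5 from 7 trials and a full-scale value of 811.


Repeatability = (spread / full scale) * 100%.
R = (8.5 / 811) * 100
R = 1.048 %FS

1.048 %FS


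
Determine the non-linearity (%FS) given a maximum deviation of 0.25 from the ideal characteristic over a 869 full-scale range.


Linearity error = (max deviation / full scale) * 100%.
Linearity = (0.25 / 869) * 100
Linearity = 0.029 %FS

0.029 %FS


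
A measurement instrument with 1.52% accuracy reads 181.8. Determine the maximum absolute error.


Absolute error = (accuracy% / 100) * reading.
Error = (1.52 / 100) * 181.8
Error = 0.0152 * 181.8
Error = 2.7634

2.7634


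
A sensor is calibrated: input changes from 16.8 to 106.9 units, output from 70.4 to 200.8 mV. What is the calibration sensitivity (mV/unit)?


Sensitivity = (y2 - y1) / (x2 - x1).
S = (200.8 - 70.4) / (106.9 - 16.8)
S = 130.4 / 90.1
S = 1.4473 mV/unit

1.4473 mV/unit


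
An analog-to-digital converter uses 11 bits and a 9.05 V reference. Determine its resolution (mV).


The resolution (LSB) of an ADC is Vref / 2^n.
LSB = 9.05 / 2^11
LSB = 9.05 / 2048
LSB = 0.00441895 V = 4.41894531 mV

4.41894531 mV


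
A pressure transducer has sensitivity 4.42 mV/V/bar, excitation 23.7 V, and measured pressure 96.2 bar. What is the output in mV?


Output = sensitivity * Vex * P.
Vout = 4.42 * 23.7 * 96.2
Vout = 104.754 * 96.2
Vout = 10077.33 mV

10077.33 mV


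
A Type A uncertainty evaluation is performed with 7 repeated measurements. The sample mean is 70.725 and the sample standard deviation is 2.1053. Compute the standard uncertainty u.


The standard uncertainty for Type A evaluation is u = s / sqrt(n).
u = 2.1053 / sqrt(7)
u = 2.1053 / 2.6458
u = 0.7957

0.7957


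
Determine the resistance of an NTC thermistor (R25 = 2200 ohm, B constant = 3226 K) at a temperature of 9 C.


NTC thermistor equation: Rt = R25 * exp(B * (1/T - 1/T25)).
T in Kelvin: 282.15 K, T25 = 298.15 K
1/T - 1/T25 = 1/282.15 - 1/298.15 = 0.0001902
B * (1/T - 1/T25) = 3226 * 0.0001902 = 0.6136
Rt = 2200 * exp(0.6136) = 4063.5 ohm

4063.5 ohm


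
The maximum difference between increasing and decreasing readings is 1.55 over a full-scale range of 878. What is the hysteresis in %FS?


Hysteresis = (max difference / full scale) * 100%.
H = (1.55 / 878) * 100
H = 0.177 %FS

0.177 %FS


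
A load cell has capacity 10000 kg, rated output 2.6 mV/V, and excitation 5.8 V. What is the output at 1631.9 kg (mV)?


Vout = rated_output * Vex * (load / capacity).
Vout = 2.6 * 5.8 * (1631.9 / 10000)
Vout = 2.6 * 5.8 * 0.16319
Vout = 2.461 mV

2.461 mV


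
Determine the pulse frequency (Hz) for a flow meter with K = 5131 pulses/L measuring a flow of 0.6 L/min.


Frequency = K * Q / 60 (converting L/min to L/s).
f = 5131 * 0.6 / 60
f = 3078.6 / 60
f = 51.31 Hz

51.31 Hz


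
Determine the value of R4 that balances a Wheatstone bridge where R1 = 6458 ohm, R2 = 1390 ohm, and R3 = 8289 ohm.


At balance: R1*R4 = R2*R3, so R4 = R2*R3/R1.
R4 = 1390 * 8289 / 6458
R4 = 11521710 / 6458
R4 = 1784.1 ohm

1784.1 ohm


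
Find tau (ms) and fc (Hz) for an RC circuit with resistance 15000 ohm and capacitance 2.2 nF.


Time constant: tau = R * C.
tau = 15000 * 2.20e-09 = 3.3e-05 s
tau = 0.033 ms
Cutoff frequency: fc = 1 / (2*pi*R*C).
fc = 1 / (2*pi*3.3e-05) = 4822.88 Hz

tau = 0.033 ms, fc = 4822.88 Hz


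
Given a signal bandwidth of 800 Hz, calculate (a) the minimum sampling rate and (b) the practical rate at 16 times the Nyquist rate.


By Nyquist theorem, fs_min = 2 * fmax.
fs_min = 2 * 800 = 1600 Hz
Practical rate = 16 * fs_min = 16 * 1600 = 25600 Hz

fs_min = 1600 Hz, fs_practical = 25600 Hz


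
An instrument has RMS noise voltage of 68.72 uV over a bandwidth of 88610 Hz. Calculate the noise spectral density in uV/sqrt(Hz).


Noise spectral density = Vrms / sqrt(BW).
NSD = 68.72 / sqrt(88610)
NSD = 68.72 / 297.6743
NSD = 0.2309 uV/sqrt(Hz)

0.2309 uV/sqrt(Hz)


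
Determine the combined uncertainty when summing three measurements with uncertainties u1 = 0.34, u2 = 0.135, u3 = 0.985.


For a sum of independent quantities, uc = sqrt(u1^2 + u2^2 + u3^2).
uc = sqrt(0.34^2 + 0.135^2 + 0.985^2)
uc = sqrt(0.1156 + 0.018225 + 0.970225)
uc = 1.0507

1.0507


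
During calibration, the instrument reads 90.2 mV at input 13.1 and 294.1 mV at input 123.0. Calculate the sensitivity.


Sensitivity = (y2 - y1) / (x2 - x1).
S = (294.1 - 90.2) / (123.0 - 13.1)
S = 203.9 / 109.9
S = 1.8553 mV/unit

1.8553 mV/unit


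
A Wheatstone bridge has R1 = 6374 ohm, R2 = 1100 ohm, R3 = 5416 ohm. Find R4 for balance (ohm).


At balance: R1*R4 = R2*R3, so R4 = R2*R3/R1.
R4 = 1100 * 5416 / 6374
R4 = 5957600 / 6374
R4 = 934.67 ohm

934.67 ohm


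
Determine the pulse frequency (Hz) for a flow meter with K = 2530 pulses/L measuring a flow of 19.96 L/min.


Frequency = K * Q / 60 (converting L/min to L/s).
f = 2530 * 19.96 / 60
f = 50498.8 / 60
f = 841.65 Hz

841.65 Hz


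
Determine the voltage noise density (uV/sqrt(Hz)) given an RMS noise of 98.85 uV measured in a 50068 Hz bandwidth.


Noise spectral density = Vrms / sqrt(BW).
NSD = 98.85 / sqrt(50068)
NSD = 98.85 / 223.7588
NSD = 0.4418 uV/sqrt(Hz)

0.4418 uV/sqrt(Hz)


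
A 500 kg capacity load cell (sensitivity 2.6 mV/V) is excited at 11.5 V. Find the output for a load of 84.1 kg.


Vout = rated_output * Vex * (load / capacity).
Vout = 2.6 * 11.5 * (84.1 / 500)
Vout = 2.6 * 11.5 * 0.1682
Vout = 5.029 mV

5.029 mV


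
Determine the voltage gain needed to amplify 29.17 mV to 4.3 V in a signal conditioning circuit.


Gain = Vout / Vin (converting to same units).
G = 4.3 V / 29.17 mV
G = 4300.0 mV / 29.17 mV
G = 147.41

147.41


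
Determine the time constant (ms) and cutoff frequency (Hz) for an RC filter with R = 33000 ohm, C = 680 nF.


Time constant: tau = R * C.
tau = 33000 * 6.80e-07 = 0.02244 s
tau = 22.44 ms
Cutoff frequency: fc = 1 / (2*pi*R*C).
fc = 1 / (2*pi*0.02244) = 7.09 Hz

tau = 22.44 ms, fc = 7.09 Hz


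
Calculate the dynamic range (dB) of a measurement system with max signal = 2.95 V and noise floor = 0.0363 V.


Dynamic range = 20 * log10(Vmax / Vnoise).
DR = 20 * log10(2.95 / 0.0363)
DR = 20 * log10(81.27)
DR = 38.2 dB

38.2 dB


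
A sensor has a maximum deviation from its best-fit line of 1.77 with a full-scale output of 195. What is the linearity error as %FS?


Linearity error = (max deviation / full scale) * 100%.
Linearity = (1.77 / 195) * 100
Linearity = 0.908 %FS

0.908 %FS


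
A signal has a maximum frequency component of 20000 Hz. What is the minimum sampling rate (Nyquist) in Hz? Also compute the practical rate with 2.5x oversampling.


By Nyquist theorem, fs_min = 2 * fmax.
fs_min = 2 * 20000 = 40000 Hz
Practical rate = 2.5 * fs_min = 2.5 * 40000 = 100000 Hz

fs_min = 40000 Hz, fs_practical = 100000 Hz


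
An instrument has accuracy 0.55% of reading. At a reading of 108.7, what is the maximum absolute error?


Absolute error = (accuracy% / 100) * reading.
Error = (0.55 / 100) * 108.7
Error = 0.0055 * 108.7
Error = 0.5979

0.5979


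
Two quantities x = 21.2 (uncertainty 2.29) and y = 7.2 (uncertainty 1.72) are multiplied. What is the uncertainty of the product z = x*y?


For a product z = x*y, the relative uncertainty is:
uz/z = sqrt((ux/x)^2 + (uy/y)^2)
Relative uncertainties: ux/x = 2.29/21.2 = 0.108019
uy/y = 1.72/7.2 = 0.238889
z = 21.2 * 7.2 = 152.6
uz = 152.6 * sqrt(0.108019^2 + 0.238889^2) = 40.018

40.018


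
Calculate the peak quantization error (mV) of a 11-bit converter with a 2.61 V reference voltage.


The maximum quantization error is +/- LSB/2.
LSB = Vref / 2^n = 2.61 / 2048 = 0.00127441 V
Max error = LSB / 2 = 0.00127441 / 2 = 0.00063721 V
Max error = 0.6372 mV

0.6372 mV


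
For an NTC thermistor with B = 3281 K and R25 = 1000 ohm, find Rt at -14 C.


NTC thermistor equation: Rt = R25 * exp(B * (1/T - 1/T25)).
T in Kelvin: 259.15 K, T25 = 298.15 K
1/T - 1/T25 = 1/259.15 - 1/298.15 = 0.00050475
B * (1/T - 1/T25) = 3281 * 0.00050475 = 1.6561
Rt = 1000 * exp(1.6561) = 5238.8 ohm

5238.8 ohm


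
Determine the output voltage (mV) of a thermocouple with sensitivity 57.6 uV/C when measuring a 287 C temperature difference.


The thermocouple output V = sensitivity * dT.
V = 57.6 uV/C * 287 C
V = 16531.2 uV
V = 16.531 mV

16.531 mV


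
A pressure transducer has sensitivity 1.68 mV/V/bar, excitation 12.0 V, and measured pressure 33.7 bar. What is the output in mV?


Output = sensitivity * Vex * P.
Vout = 1.68 * 12.0 * 33.7
Vout = 20.16 * 33.7
Vout = 679.39 mV

679.39 mV


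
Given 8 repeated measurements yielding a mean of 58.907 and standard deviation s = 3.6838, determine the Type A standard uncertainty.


The standard uncertainty for Type A evaluation is u = s / sqrt(n).
u = 3.6838 / sqrt(8)
u = 3.6838 / 2.8284
u = 1.3024

1.3024


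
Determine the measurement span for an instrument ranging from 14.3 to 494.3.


Span = upper range - lower range.
Span = 494.3 - (14.3)
Span = 480.0

480.0


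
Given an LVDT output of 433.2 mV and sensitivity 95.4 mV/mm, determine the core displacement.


Displacement = Vout / sensitivity.
d = 433.2 / 95.4
d = 4.541 mm

4.541 mm


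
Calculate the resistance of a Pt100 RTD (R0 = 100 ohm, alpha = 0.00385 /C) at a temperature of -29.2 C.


The RTD equation: Rt = R0 * (1 + alpha * T).
Rt = 100 * (1 + 0.00385 * -29.2)
Rt = 100 * (1 + -0.11242)
Rt = 100 * 0.88758
Rt = 88.758 ohm

88.758 ohm


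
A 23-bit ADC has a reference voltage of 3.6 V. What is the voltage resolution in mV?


The resolution (LSB) of an ADC is Vref / 2^n.
LSB = 3.6 / 2^23
LSB = 3.6 / 8388608
LSB = 4.3e-07 V = 0.00042915 mV

0.00042915 mV


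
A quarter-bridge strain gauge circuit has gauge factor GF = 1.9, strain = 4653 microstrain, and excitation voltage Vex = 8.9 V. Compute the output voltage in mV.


Quarter bridge output: Vout = (GF * epsilon * Vex) / 4.
Vout = (1.9 * 4653e-6 * 8.9) / 4
Vout = 0.07868223 / 4 V
Vout = 0.01967056 V = 19.6706 mV

19.6706 mV


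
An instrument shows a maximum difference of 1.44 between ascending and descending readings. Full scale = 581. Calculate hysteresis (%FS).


Hysteresis = (max difference / full scale) * 100%.
H = (1.44 / 581) * 100
H = 0.248 %FS

0.248 %FS


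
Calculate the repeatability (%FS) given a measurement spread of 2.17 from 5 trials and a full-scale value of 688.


Repeatability = (spread / full scale) * 100%.
R = (2.17 / 688) * 100
R = 0.315 %FS

0.315 %FS


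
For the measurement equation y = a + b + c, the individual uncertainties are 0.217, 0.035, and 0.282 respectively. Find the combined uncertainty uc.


For a sum of independent quantities, uc = sqrt(u1^2 + u2^2 + u3^2).
uc = sqrt(0.217^2 + 0.035^2 + 0.282^2)
uc = sqrt(0.047089 + 0.001225 + 0.079524)
uc = 0.3575

0.3575


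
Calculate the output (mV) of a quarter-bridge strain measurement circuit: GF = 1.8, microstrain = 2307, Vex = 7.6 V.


Quarter bridge output: Vout = (GF * epsilon * Vex) / 4.
Vout = (1.8 * 2307e-6 * 7.6) / 4
Vout = 0.03155976 / 4 V
Vout = 0.00788994 V = 7.8899 mV

7.8899 mV


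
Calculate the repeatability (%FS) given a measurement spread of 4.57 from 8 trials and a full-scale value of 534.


Repeatability = (spread / full scale) * 100%.
R = (4.57 / 534) * 100
R = 0.856 %FS

0.856 %FS


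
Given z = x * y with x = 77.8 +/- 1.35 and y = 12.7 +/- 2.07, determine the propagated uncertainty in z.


For a product z = x*y, the relative uncertainty is:
uz/z = sqrt((ux/x)^2 + (uy/y)^2)
Relative uncertainties: ux/x = 1.35/77.8 = 0.017352
uy/y = 2.07/12.7 = 0.162992
z = 77.8 * 12.7 = 988.1
uz = 988.1 * sqrt(0.017352^2 + 0.162992^2) = 161.956

161.956


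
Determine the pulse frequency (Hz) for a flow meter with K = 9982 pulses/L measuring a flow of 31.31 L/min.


Frequency = K * Q / 60 (converting L/min to L/s).
f = 9982 * 31.31 / 60
f = 312536.42 / 60
f = 5208.94 Hz

5208.94 Hz


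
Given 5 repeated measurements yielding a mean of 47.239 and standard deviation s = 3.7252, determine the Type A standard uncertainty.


The standard uncertainty for Type A evaluation is u = s / sqrt(n).
u = 3.7252 / sqrt(5)
u = 3.7252 / 2.2361
u = 1.666

1.666


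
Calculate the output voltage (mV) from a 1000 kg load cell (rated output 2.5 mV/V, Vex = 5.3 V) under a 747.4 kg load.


Vout = rated_output * Vex * (load / capacity).
Vout = 2.5 * 5.3 * (747.4 / 1000)
Vout = 2.5 * 5.3 * 0.7474
Vout = 9.903 mV

9.903 mV


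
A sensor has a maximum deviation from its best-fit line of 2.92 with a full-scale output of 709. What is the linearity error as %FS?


Linearity error = (max deviation / full scale) * 100%.
Linearity = (2.92 / 709) * 100
Linearity = 0.412 %FS

0.412 %FS


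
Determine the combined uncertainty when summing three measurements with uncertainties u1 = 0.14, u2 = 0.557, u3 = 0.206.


For a sum of independent quantities, uc = sqrt(u1^2 + u2^2 + u3^2).
uc = sqrt(0.14^2 + 0.557^2 + 0.206^2)
uc = sqrt(0.0196 + 0.310249 + 0.042436)
uc = 0.6102

0.6102


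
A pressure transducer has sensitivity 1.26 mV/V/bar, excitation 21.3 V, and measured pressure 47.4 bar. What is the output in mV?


Output = sensitivity * Vex * P.
Vout = 1.26 * 21.3 * 47.4
Vout = 26.838 * 47.4
Vout = 1272.12 mV

1272.12 mV


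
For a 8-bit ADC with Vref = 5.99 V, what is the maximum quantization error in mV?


The maximum quantization error is +/- LSB/2.
LSB = Vref / 2^n = 5.99 / 256 = 0.02339844 V
Max error = LSB / 2 = 0.02339844 / 2 = 0.01169922 V
Max error = 11.6992 mV

11.6992 mV


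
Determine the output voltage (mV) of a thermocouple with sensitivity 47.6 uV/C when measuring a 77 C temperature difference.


The thermocouple output V = sensitivity * dT.
V = 47.6 uV/C * 77 C
V = 3665.2 uV
V = 3.665 mV

3.665 mV


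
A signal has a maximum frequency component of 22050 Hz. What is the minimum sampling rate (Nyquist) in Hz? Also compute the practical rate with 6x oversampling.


By Nyquist theorem, fs_min = 2 * fmax.
fs_min = 2 * 22050 = 44100 Hz
Practical rate = 6 * fs_min = 6 * 44100 = 264600 Hz

fs_min = 44100 Hz, fs_practical = 264600 Hz


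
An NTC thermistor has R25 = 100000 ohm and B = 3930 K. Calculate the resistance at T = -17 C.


NTC thermistor equation: Rt = R25 * exp(B * (1/T - 1/T25)).
T in Kelvin: 256.15 K, T25 = 298.15 K
1/T - 1/T25 = 1/256.15 - 1/298.15 = 0.00054995
B * (1/T - 1/T25) = 3930 * 0.00054995 = 2.1613
Rt = 100000 * exp(2.1613) = 868231.4 ohm

868231.4 ohm


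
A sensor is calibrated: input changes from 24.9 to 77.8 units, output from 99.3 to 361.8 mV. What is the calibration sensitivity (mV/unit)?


Sensitivity = (y2 - y1) / (x2 - x1).
S = (361.8 - 99.3) / (77.8 - 24.9)
S = 262.5 / 52.9
S = 4.9622 mV/unit

4.9622 mV/unit


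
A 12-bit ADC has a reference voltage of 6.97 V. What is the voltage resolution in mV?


The resolution (LSB) of an ADC is Vref / 2^n.
LSB = 6.97 / 2^12
LSB = 6.97 / 4096
LSB = 0.00170166 V = 1.70166016 mV

1.70166016 mV


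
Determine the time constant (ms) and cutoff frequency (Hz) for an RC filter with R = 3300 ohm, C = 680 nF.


Time constant: tau = R * C.
tau = 3300 * 6.80e-07 = 0.002244 s
tau = 2.244 ms
Cutoff frequency: fc = 1 / (2*pi*R*C).
fc = 1 / (2*pi*0.002244) = 70.92 Hz

tau = 2.244 ms, fc = 70.92 Hz


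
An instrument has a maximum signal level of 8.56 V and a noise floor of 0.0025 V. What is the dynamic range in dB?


Dynamic range = 20 * log10(Vmax / Vnoise).
DR = 20 * log10(8.56 / 0.0025)
DR = 20 * log10(3424.0)
DR = 70.69 dB

70.69 dB


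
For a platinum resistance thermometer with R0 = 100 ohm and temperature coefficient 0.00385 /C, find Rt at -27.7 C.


The RTD equation: Rt = R0 * (1 + alpha * T).
Rt = 100 * (1 + 0.00385 * -27.7)
Rt = 100 * (1 + -0.106645)
Rt = 100 * 0.893355
Rt = 89.335 ohm

89.335 ohm


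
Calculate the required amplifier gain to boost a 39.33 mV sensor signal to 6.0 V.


Gain = Vout / Vin (converting to same units).
G = 6.0 V / 39.33 mV
G = 6000.0 mV / 39.33 mV
G = 152.56

152.56


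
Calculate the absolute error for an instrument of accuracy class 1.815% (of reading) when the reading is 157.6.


Absolute error = (accuracy% / 100) * reading.
Error = (1.815 / 100) * 157.6
Error = 0.01815 * 157.6
Error = 2.8604

2.8604


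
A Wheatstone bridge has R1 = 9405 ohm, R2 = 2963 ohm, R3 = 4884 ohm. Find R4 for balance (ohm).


At balance: R1*R4 = R2*R3, so R4 = R2*R3/R1.
R4 = 2963 * 4884 / 9405
R4 = 14471292 / 9405
R4 = 1538.68 ohm

1538.68 ohm


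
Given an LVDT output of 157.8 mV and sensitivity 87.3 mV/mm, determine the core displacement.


Displacement = Vout / sensitivity.
d = 157.8 / 87.3
d = 1.808 mm

1.808 mm


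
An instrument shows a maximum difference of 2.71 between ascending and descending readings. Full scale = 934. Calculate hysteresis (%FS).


Hysteresis = (max difference / full scale) * 100%.
H = (2.71 / 934) * 100
H = 0.29 %FS

0.29 %FS


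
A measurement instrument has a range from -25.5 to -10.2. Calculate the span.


Span = upper range - lower range.
Span = -10.2 - (-25.5)
Span = 15.3

15.3


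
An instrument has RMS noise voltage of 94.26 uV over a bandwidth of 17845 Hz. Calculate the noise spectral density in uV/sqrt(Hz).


Noise spectral density = Vrms / sqrt(BW).
NSD = 94.26 / sqrt(17845)
NSD = 94.26 / 133.5852
NSD = 0.7056 uV/sqrt(Hz)

0.7056 uV/sqrt(Hz)


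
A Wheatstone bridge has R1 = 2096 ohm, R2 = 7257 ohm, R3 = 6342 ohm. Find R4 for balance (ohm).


At balance: R1*R4 = R2*R3, so R4 = R2*R3/R1.
R4 = 7257 * 6342 / 2096
R4 = 46023894 / 2096
R4 = 21957.96 ohm

21957.96 ohm


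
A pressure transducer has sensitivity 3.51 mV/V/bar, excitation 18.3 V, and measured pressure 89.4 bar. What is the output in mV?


Output = sensitivity * Vex * P.
Vout = 3.51 * 18.3 * 89.4
Vout = 64.233 * 89.4
Vout = 5742.43 mV

5742.43 mV


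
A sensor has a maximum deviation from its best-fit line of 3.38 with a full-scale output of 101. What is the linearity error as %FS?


Linearity error = (max deviation / full scale) * 100%.
Linearity = (3.38 / 101) * 100
Linearity = 3.347 %FS

3.347 %FS


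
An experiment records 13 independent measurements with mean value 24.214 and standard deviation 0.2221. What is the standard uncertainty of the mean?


The standard uncertainty for Type A evaluation is u = s / sqrt(n).
u = 0.2221 / sqrt(13)
u = 0.2221 / 3.6056
u = 0.0616

0.0616


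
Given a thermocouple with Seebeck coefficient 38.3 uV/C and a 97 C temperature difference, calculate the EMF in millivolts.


The thermocouple output V = sensitivity * dT.
V = 38.3 uV/C * 97 C
V = 3715.1 uV
V = 3.715 mV

3.715 mV


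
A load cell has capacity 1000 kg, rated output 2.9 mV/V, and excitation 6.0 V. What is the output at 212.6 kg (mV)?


Vout = rated_output * Vex * (load / capacity).
Vout = 2.9 * 6.0 * (212.6 / 1000)
Vout = 2.9 * 6.0 * 0.2126
Vout = 3.699 mV

3.699 mV


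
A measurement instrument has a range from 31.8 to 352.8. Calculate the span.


Span = upper range - lower range.
Span = 352.8 - (31.8)
Span = 321.0

321.0


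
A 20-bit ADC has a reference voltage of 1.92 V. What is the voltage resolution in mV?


The resolution (LSB) of an ADC is Vref / 2^n.
LSB = 1.92 / 2^20
LSB = 1.92 / 1048576
LSB = 1.83e-06 V = 0.00183105 mV

0.00183105 mV


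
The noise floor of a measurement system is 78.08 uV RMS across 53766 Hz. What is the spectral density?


Noise spectral density = Vrms / sqrt(BW).
NSD = 78.08 / sqrt(53766)
NSD = 78.08 / 231.875
NSD = 0.3367 uV/sqrt(Hz)

0.3367 uV/sqrt(Hz)


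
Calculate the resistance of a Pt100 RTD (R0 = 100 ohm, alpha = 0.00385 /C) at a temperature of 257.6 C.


The RTD equation: Rt = R0 * (1 + alpha * T).
Rt = 100 * (1 + 0.00385 * 257.6)
Rt = 100 * (1 + 0.99176)
Rt = 100 * 1.99176
Rt = 199.176 ohm

199.176 ohm
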